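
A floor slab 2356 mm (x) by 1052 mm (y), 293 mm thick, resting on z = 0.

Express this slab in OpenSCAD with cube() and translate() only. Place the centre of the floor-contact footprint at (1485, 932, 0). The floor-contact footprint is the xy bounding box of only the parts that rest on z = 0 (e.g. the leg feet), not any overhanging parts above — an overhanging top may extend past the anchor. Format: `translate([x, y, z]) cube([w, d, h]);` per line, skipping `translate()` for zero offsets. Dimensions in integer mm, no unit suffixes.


translate([307, 406, 0]) cube([2356, 1052, 293]);


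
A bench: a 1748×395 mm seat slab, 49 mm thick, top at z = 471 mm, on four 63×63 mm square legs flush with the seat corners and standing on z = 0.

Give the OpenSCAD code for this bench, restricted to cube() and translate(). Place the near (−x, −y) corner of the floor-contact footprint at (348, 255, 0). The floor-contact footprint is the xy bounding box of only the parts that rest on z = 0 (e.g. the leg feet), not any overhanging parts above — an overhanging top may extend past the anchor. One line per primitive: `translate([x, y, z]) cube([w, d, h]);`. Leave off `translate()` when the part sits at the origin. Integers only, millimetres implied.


// leg_h = 471 − 49 = 422
translate([348, 255, 422]) cube([1748, 395, 49]);
translate([348, 255, 0]) cube([63, 63, 422]);
translate([348, 587, 0]) cube([63, 63, 422]);
translate([2033, 255, 0]) cube([63, 63, 422]);
translate([2033, 587, 0]) cube([63, 63, 422]);


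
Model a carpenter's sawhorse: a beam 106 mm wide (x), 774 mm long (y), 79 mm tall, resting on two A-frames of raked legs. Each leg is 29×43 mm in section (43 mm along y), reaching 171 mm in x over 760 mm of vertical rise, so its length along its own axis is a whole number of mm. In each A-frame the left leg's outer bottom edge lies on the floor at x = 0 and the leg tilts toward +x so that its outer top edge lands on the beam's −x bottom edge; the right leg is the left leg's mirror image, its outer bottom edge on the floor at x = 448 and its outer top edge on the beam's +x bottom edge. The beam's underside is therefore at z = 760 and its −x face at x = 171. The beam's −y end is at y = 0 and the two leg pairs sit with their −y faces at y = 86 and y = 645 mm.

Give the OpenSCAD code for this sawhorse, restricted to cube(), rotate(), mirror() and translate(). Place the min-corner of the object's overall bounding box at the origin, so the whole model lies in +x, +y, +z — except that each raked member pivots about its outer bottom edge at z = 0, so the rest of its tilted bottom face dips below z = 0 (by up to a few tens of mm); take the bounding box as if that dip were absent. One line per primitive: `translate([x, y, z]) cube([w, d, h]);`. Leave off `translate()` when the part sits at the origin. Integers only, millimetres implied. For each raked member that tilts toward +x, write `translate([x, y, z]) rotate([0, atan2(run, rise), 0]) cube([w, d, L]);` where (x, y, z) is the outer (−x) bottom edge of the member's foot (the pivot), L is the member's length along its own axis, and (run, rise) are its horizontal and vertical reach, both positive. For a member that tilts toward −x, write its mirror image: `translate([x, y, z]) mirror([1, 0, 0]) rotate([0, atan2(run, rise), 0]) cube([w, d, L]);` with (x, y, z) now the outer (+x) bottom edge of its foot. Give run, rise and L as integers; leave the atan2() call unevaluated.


translate([171, 0, 760]) cube([106, 774, 79]);
translate([0, 86, 0]) rotate([0, atan2(171, 760), 0]) cube([29, 43, 779]);
translate([448, 86, 0]) mirror([1, 0, 0]) rotate([0, atan2(171, 760), 0]) cube([29, 43, 779]);
translate([0, 645, 0]) rotate([0, atan2(171, 760), 0]) cube([29, 43, 779]);
translate([448, 645, 0]) mirror([1, 0, 0]) rotate([0, atan2(171, 760), 0]) cube([29, 43, 779]);


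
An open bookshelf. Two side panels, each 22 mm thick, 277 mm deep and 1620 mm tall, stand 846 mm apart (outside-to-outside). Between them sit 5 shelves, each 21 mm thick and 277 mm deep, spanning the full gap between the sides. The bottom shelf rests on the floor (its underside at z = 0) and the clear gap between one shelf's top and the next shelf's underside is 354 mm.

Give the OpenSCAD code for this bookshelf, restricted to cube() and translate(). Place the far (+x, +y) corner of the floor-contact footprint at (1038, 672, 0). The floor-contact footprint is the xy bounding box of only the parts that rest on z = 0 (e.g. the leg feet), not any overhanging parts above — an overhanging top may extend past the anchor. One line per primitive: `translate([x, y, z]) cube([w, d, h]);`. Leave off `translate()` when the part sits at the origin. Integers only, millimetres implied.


translate([192, 395, 0]) cube([22, 277, 1620]);
translate([1016, 395, 0]) cube([22, 277, 1620]);
translate([214, 395, 0]) cube([802, 277, 21]);
translate([214, 395, 375]) cube([802, 277, 21]);
translate([214, 395, 750]) cube([802, 277, 21]);
translate([214, 395, 1125]) cube([802, 277, 21]);
translate([214, 395, 1500]) cube([802, 277, 21]);


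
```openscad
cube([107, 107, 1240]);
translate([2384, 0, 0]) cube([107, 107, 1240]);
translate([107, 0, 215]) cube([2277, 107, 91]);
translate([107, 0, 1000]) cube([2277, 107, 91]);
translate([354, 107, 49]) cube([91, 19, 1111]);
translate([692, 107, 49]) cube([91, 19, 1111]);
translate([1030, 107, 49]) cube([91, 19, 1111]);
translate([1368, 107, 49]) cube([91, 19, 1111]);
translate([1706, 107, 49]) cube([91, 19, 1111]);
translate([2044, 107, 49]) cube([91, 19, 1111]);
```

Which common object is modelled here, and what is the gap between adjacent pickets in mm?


A fence section. The picket gap is 247 mm.

Two posts, two rails, 6 pickets — a fence section. Span 2277 mm holds 6 pickets of 91 mm with 7 equal gaps: ⌊(2277 − 6·91) / 7⌋ = 247 mm.


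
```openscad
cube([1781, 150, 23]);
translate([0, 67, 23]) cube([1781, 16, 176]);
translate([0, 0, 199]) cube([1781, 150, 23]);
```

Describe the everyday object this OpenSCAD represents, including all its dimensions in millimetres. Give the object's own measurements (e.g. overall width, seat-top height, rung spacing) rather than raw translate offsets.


An I-beam lying along x, 1781 mm long. Overall section height 222 mm. Two flanges 150 mm wide (y) and 23 mm thick, one on the floor and one at the top; a web 16 mm thick runs between them, centred on the flange width.


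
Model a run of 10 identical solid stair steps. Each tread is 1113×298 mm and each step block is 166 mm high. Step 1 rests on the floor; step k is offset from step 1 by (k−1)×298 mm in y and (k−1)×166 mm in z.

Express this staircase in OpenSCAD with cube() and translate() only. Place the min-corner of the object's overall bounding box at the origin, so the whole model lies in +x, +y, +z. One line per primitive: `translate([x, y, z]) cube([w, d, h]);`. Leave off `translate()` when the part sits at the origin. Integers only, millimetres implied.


cube([1113, 298, 166]);
translate([0, 298, 166]) cube([1113, 298, 166]);
translate([0, 596, 332]) cube([1113, 298, 166]);
translate([0, 894, 498]) cube([1113, 298, 166]);
translate([0, 1192, 664]) cube([1113, 298, 166]);
translate([0, 1490, 830]) cube([1113, 298, 166]);
translate([0, 1788, 996]) cube([1113, 298, 166]);
translate([0, 2086, 1162]) cube([1113, 298, 166]);
translate([0, 2384, 1328]) cube([1113, 298, 166]);
translate([0, 2682, 1494]) cube([1113, 298, 166]);


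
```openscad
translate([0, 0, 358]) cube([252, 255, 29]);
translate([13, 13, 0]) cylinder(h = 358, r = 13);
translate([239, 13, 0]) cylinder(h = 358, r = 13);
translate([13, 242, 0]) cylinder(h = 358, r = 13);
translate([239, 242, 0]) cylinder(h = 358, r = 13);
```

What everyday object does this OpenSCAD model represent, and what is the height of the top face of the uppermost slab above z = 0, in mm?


A stool. The seat height is 387 mm.

A 252×255×29 slab at z = 358 on four corner cylinders — a stool. The seat top is 358 + 29 = 387 mm.


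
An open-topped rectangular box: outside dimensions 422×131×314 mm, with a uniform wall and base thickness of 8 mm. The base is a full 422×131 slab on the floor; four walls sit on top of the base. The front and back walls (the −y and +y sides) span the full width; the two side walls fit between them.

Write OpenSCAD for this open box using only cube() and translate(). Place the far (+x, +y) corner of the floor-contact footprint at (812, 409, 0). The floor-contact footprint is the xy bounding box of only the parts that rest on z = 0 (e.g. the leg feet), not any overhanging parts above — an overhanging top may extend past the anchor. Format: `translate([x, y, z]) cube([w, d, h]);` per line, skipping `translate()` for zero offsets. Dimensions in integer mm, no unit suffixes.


translate([390, 278, 0]) cube([422, 131, 8]);
translate([390, 278, 8]) cube([422, 8, 306]);
translate([390, 401, 8]) cube([422, 8, 306]);
translate([390, 286, 8]) cube([8, 115, 306]);
translate([804, 286, 8]) cube([8, 115, 306]);


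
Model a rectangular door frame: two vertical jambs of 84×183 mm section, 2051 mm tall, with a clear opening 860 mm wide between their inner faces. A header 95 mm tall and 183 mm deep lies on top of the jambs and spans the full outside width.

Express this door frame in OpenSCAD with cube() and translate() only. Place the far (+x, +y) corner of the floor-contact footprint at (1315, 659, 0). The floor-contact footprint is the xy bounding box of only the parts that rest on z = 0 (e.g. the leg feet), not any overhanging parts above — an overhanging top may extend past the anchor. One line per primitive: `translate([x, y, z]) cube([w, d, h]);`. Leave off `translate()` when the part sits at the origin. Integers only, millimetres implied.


translate([287, 476, 0]) cube([84, 183, 2051]);
translate([1231, 476, 0]) cube([84, 183, 2051]);
translate([287, 476, 2051]) cube([1028, 183, 95]);


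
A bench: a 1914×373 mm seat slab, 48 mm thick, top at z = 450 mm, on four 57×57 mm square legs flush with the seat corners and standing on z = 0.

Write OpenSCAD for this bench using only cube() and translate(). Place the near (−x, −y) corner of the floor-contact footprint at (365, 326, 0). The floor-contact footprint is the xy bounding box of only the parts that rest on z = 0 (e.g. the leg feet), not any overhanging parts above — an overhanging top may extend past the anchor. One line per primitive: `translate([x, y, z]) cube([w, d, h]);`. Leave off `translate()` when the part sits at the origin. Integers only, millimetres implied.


translate([365, 326, 402]) cube([1914, 373, 48]);
translate([365, 326, 0]) cube([57, 57, 402]);
translate([365, 642, 0]) cube([57, 57, 402]);
translate([2222, 326, 0]) cube([57, 57, 402]);
translate([2222, 642, 0]) cube([57, 57, 402]);


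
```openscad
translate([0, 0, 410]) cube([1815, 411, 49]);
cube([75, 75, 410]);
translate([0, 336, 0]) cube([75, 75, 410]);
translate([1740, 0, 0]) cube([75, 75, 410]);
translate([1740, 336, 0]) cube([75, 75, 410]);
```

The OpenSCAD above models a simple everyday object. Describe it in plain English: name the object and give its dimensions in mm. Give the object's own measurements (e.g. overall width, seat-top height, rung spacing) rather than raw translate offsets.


A long wooden bench with a 1815 mm (x) × 411 mm (y) seat, 49 mm thick, its top surface 459 mm above the floor. Four 75 mm square legs at the seat corners, flush with the edges, run from z = 0 to the seat underside.


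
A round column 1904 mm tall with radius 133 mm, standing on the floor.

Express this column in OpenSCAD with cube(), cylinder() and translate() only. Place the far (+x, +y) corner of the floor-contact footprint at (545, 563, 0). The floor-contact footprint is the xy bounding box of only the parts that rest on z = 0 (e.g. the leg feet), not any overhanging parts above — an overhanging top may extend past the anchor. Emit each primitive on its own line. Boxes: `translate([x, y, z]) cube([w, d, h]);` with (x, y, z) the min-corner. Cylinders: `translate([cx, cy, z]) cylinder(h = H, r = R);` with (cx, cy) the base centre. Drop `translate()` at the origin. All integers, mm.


translate([412, 430, 0]) cylinder(h = 1904, r = 133);


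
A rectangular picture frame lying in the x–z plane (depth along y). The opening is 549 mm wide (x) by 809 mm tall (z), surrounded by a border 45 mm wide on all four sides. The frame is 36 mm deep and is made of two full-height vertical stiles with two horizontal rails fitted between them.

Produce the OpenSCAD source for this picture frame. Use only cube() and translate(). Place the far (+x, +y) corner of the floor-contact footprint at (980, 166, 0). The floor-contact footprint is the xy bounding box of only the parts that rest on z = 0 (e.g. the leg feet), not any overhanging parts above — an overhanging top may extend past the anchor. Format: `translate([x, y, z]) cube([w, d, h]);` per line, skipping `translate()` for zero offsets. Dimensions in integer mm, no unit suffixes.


translate([341, 130, 0]) cube([45, 36, 899]);
translate([935, 130, 0]) cube([45, 36, 899]);
translate([386, 130, 0]) cube([549, 36, 45]);
translate([386, 130, 854]) cube([549, 36, 45]);


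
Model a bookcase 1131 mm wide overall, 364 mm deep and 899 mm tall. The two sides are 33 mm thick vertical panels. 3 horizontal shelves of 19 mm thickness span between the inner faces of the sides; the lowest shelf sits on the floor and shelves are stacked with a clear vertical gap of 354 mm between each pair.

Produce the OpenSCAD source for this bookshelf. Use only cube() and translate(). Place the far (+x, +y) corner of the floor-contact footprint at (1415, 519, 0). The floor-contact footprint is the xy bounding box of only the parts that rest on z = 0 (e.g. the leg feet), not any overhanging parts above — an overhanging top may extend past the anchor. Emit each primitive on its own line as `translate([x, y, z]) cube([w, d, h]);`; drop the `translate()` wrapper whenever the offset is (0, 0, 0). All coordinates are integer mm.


translate([284, 155, 0]) cube([33, 364, 899]);
translate([1382, 155, 0]) cube([33, 364, 899]);
translate([317, 155, 0]) cube([1065, 364, 19]);
translate([317, 155, 373]) cube([1065, 364, 19]);
translate([317, 155, 746]) cube([1065, 364, 19]);


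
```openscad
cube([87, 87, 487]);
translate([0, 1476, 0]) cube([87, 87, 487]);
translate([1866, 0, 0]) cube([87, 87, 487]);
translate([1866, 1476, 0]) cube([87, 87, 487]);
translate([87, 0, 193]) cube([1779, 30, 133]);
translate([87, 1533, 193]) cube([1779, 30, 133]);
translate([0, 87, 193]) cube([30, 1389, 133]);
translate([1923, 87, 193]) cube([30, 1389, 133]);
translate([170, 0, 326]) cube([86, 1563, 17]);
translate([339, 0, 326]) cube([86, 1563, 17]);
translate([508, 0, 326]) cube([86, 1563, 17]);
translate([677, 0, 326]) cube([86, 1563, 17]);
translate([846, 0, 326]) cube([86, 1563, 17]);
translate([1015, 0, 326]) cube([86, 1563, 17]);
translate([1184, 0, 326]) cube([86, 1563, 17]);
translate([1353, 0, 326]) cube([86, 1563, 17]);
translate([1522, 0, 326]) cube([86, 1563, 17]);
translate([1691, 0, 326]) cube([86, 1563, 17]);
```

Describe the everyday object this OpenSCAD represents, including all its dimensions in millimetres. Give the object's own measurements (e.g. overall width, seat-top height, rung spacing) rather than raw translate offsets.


A bed frame 1953 mm long (x) by 1563 mm wide (y). Four 87×87 mm corner posts, 487 mm tall, at the corners of the footprint. Four rails of 30 mm thickness and 133 mm height run between adjacent posts with their undersides at z = 193 mm, their outer faces flush with the outside of the frame (the two x-running rails run between the posts' inner faces; the two y-running rails run between the posts' inner faces). 10 slats, each 86 mm wide (x) and 17 mm thick, lie across the top of the two x-running rails, running the full 1563 mm width of the frame in y; along x they sit between the end posts with a 83 mm gap after the −x posts and between neighbouring slats, leaving 89 mm before the +x posts.


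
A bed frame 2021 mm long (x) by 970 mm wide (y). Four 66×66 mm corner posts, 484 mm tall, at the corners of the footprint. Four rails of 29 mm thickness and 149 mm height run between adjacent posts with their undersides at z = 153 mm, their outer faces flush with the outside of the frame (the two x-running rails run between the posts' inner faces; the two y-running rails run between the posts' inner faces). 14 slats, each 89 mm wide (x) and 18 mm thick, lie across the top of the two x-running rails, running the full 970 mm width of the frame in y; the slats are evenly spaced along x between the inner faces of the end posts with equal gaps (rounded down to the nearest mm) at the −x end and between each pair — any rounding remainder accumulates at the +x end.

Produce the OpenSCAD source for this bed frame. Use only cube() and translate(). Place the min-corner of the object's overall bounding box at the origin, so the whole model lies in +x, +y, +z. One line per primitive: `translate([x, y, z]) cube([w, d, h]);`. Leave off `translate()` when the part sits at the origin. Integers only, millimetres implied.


cube([66, 66, 484]);
translate([0, 904, 0]) cube([66, 66, 484]);
translate([1955, 0, 0]) cube([66, 66, 484]);
translate([1955, 904, 0]) cube([66, 66, 484]);
translate([66, 0, 153]) cube([1889, 29, 149]);
translate([66, 941, 153]) cube([1889, 29, 149]);
translate([0, 66, 153]) cube([29, 838, 149]);
translate([1992, 66, 153]) cube([29, 838, 149]);
translate([108, 0, 302]) cube([89, 970, 18]);
translate([239, 0, 302]) cube([89, 970, 18]);
translate([370, 0, 302]) cube([89, 970, 18]);
translate([501, 0, 302]) cube([89, 970, 18]);
translate([632, 0, 302]) cube([89, 970, 18]);
translate([763, 0, 302]) cube([89, 970, 18]);
translate([894, 0, 302]) cube([89, 970, 18]);
translate([1025, 0, 302]) cube([89, 970, 18]);
translate([1156, 0, 302]) cube([89, 970, 18]);
translate([1287, 0, 302]) cube([89, 970, 18]);
translate([1418, 0, 302]) cube([89, 970, 18]);
translate([1549, 0, 302]) cube([89, 970, 18]);
translate([1680, 0, 302]) cube([89, 970, 18]);
translate([1811, 0, 302]) cube([89, 970, 18]);


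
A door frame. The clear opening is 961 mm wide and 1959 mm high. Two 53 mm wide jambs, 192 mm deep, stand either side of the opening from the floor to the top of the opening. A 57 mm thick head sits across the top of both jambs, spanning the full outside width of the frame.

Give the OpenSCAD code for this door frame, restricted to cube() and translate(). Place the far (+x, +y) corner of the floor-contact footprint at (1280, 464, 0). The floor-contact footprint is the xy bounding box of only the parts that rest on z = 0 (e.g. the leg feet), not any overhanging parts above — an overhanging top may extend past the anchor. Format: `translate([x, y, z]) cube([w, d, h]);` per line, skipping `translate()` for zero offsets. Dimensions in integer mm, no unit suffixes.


translate([213, 272, 0]) cube([53, 192, 1959]);
translate([1227, 272, 0]) cube([53, 192, 1959]);
translate([213, 272, 1959]) cube([1067, 192, 57]);


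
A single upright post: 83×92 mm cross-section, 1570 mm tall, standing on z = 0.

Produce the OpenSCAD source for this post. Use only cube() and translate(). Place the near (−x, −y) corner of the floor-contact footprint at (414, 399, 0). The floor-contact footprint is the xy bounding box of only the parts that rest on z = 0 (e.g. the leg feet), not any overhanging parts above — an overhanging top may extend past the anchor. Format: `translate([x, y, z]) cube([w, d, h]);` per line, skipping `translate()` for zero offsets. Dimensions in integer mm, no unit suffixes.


translate([414, 399, 0]) cube([83, 92, 1570]);


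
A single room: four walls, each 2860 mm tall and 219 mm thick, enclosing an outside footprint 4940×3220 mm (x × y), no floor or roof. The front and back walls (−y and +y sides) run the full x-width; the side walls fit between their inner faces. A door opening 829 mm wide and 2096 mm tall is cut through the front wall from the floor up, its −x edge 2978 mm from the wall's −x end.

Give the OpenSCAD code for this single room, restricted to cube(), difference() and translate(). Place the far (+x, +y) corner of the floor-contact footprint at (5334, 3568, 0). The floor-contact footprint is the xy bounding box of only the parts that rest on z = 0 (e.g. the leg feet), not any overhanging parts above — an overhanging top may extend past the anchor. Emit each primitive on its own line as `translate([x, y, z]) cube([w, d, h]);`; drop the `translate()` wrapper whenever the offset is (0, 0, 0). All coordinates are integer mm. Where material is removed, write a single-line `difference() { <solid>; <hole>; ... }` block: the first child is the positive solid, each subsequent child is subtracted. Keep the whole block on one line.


difference() { translate([394, 348, 0]) cube([4940, 219, 2860]); translate([3372, 348, 0]) cube([829, 219, 2096]); }
translate([394, 3349, 0]) cube([4940, 219, 2860]);
translate([394, 567, 0]) cube([219, 2782, 2860]);
translate([5115, 567, 0]) cube([219, 2782, 2860]);


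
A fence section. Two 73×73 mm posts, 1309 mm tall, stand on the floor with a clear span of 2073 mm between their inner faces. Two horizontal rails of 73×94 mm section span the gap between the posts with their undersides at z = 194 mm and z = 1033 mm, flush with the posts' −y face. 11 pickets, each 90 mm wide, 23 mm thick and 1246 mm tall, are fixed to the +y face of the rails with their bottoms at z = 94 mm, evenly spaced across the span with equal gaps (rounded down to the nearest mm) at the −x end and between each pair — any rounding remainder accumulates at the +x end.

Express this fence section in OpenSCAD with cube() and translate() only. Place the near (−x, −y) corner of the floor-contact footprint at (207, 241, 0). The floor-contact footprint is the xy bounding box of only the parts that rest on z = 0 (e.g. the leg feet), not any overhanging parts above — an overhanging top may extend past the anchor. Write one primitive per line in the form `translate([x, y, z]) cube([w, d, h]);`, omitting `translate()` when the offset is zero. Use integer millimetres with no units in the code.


translate([207, 241, 0]) cube([73, 73, 1309]);
translate([2353, 241, 0]) cube([73, 73, 1309]);
translate([280, 241, 194]) cube([2073, 73, 94]);
translate([280, 241, 1033]) cube([2073, 73, 94]);
translate([370, 314, 94]) cube([90, 23, 1246]);
translate([550, 314, 94]) cube([90, 23, 1246]);
translate([730, 314, 94]) cube([90, 23, 1246]);
translate([910, 314, 94]) cube([90, 23, 1246]);
translate([1090, 314, 94]) cube([90, 23, 1246]);
translate([1270, 314, 94]) cube([90, 23, 1246]);
translate([1450, 314, 94]) cube([90, 23, 1246]);
translate([1630, 314, 94]) cube([90, 23, 1246]);
translate([1810, 314, 94]) cube([90, 23, 1246]);
translate([1990, 314, 94]) cube([90, 23, 1246]);
translate([2170, 314, 94]) cube([90, 23, 1246]);


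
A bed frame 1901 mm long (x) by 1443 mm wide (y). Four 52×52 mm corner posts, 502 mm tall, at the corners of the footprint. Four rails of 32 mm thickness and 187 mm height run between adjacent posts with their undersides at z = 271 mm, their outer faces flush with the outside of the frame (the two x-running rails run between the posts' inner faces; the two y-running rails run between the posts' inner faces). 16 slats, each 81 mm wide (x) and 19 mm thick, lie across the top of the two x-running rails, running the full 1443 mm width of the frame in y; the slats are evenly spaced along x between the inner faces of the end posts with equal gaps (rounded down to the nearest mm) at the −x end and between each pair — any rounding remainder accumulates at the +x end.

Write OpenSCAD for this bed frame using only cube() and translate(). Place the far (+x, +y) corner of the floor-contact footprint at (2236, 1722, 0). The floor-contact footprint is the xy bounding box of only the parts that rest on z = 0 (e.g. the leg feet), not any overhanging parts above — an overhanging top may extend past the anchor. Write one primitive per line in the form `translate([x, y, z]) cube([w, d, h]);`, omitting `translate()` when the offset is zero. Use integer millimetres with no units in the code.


translate([335, 279, 0]) cube([52, 52, 502]);
translate([335, 1670, 0]) cube([52, 52, 502]);
translate([2184, 279, 0]) cube([52, 52, 502]);
translate([2184, 1670, 0]) cube([52, 52, 502]);
translate([387, 279, 271]) cube([1797, 32, 187]);
translate([387, 1690, 271]) cube([1797, 32, 187]);
translate([335, 331, 271]) cube([32, 1339, 187]);
translate([2204, 331, 271]) cube([32, 1339, 187]);
translate([416, 279, 458]) cube([81, 1443, 19]);
translate([526, 279, 458]) cube([81, 1443, 19]);
translate([636, 279, 458]) cube([81, 1443, 19]);
translate([746, 279, 458]) cube([81, 1443, 19]);
translate([856, 279, 458]) cube([81, 1443, 19]);
translate([966, 279, 458]) cube([81, 1443, 19]);
translate([1076, 279, 458]) cube([81, 1443, 19]);
translate([1186, 279, 458]) cube([81, 1443, 19]);
translate([1296, 279, 458]) cube([81, 1443, 19]);
translate([1406, 279, 458]) cube([81, 1443, 19]);
translate([1516, 279, 458]) cube([81, 1443, 19]);
translate([1626, 279, 458]) cube([81, 1443, 19]);
translate([1736, 279, 458]) cube([81, 1443, 19]);
translate([1846, 279, 458]) cube([81, 1443, 19]);
translate([1956, 279, 458]) cube([81, 1443, 19]);
translate([2066, 279, 458]) cube([81, 1443, 19]);


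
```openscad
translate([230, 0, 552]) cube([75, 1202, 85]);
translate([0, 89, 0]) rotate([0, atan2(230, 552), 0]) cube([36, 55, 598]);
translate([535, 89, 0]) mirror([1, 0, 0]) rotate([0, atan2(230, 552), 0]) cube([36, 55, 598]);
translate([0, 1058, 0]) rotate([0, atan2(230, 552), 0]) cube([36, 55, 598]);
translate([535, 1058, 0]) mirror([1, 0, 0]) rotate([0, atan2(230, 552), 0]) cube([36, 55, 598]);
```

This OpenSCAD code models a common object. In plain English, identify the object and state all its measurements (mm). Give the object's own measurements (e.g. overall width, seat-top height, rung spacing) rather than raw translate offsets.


A sawhorse. A 75×1202×85 mm beam (x, y, z) sits on two A-frame leg pairs. Each pair is two raked legs of 36×55 mm section (55 mm along y) splaying symmetrically in x. Each leg rises 552 mm vertically over 230 mm of horizontal reach and is 598 mm long along its own axis. Every leg's outer bottom edge rests on the floor and its outer top edge meets a bottom edge of the beam — the left legs (tilting toward +x) meet the beam's −x bottom edge, the right legs (their mirror images, tilting toward −x) meet its +x bottom edge — so the leg tops tuck under the beam, the beam's underside is 552 mm above the floor, and the feet are 535 mm apart outside-to-outside with the beam centred between them. The two leg pairs are set in 89 mm from either end of the beam.


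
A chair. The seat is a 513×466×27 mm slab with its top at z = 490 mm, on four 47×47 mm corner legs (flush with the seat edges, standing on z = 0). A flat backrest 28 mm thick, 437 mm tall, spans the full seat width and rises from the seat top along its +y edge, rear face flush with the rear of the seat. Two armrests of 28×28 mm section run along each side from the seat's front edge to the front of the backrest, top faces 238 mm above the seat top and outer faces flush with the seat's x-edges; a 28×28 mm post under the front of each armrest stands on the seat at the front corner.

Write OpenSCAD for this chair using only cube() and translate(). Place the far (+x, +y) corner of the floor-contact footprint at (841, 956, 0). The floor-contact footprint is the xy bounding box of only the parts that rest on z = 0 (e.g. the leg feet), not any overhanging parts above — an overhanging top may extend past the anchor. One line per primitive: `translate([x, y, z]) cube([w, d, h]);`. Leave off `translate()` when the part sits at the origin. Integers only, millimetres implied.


// leg_h = 490 - 27 = 463
// arm post h = 238 - 28 = 210
translate([328, 490, 463]) cube([513, 466, 27]);
translate([328, 490, 0]) cube([47, 47, 463]);
translate([794, 490, 0]) cube([47, 47, 463]);
translate([328, 909, 0]) cube([47, 47, 463]);
translate([794, 909, 0]) cube([47, 47, 463]);
translate([328, 928, 490]) cube([513, 28, 437]);
translate([328, 490, 700]) cube([28, 438, 28]);
translate([813, 490, 700]) cube([28, 438, 28]);
translate([328, 490, 490]) cube([28, 28, 210]);
translate([813, 490, 490]) cube([28, 28, 210]);


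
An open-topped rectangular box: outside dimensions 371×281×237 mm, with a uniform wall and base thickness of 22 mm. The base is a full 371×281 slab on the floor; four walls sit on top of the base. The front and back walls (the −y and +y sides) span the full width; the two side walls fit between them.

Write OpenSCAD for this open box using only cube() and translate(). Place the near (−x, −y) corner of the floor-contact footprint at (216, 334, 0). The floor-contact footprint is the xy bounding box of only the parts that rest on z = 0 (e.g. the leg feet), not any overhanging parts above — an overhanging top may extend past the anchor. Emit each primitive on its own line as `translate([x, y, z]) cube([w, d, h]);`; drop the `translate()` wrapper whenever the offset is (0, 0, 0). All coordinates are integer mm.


translate([216, 334, 0]) cube([371, 281, 22]);
translate([216, 334, 22]) cube([371, 22, 215]);
translate([216, 593, 22]) cube([371, 22, 215]);
translate([216, 356, 22]) cube([22, 237, 215]);
translate([565, 356, 22]) cube([22, 237, 215]);


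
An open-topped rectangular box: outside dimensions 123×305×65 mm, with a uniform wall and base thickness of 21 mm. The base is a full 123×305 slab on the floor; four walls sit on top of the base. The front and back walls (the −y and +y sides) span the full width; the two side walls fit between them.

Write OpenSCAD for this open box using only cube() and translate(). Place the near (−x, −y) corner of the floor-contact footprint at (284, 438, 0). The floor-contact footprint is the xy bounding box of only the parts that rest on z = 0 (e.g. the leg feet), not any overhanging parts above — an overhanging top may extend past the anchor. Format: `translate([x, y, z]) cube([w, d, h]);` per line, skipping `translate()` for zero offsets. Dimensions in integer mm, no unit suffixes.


translate([284, 438, 0]) cube([123, 305, 21]);
translate([284, 438, 21]) cube([123, 21, 44]);
translate([284, 722, 21]) cube([123, 21, 44]);
translate([284, 459, 21]) cube([21, 263, 44]);
translate([386, 459, 21]) cube([21, 263, 44]);


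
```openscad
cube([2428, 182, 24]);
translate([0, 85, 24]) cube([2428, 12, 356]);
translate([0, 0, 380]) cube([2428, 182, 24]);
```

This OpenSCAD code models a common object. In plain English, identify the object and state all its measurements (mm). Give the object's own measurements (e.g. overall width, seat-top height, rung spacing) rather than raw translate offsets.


An I-beam lying along x, 2428 mm long. Overall section height 404 mm. Two flanges 182 mm wide (y) and 24 mm thick, one on the floor and one at the top; a web 12 mm thick runs between them, centred on the flange width.


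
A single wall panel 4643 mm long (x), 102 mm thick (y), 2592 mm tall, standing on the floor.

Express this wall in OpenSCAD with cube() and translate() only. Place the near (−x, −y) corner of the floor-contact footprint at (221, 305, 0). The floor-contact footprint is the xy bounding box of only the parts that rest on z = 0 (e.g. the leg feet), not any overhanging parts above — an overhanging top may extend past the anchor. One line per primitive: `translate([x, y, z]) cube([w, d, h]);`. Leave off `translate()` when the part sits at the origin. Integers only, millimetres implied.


translate([221, 305, 0]) cube([4643, 102, 2592]);


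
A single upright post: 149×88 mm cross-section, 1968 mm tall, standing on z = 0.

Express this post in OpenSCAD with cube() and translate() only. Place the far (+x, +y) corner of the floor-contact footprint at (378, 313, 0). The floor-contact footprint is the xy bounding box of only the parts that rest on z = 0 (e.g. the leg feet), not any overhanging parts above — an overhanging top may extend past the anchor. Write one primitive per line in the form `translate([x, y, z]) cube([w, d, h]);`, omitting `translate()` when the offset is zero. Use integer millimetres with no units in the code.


translate([229, 225, 0]) cube([149, 88, 1968]);


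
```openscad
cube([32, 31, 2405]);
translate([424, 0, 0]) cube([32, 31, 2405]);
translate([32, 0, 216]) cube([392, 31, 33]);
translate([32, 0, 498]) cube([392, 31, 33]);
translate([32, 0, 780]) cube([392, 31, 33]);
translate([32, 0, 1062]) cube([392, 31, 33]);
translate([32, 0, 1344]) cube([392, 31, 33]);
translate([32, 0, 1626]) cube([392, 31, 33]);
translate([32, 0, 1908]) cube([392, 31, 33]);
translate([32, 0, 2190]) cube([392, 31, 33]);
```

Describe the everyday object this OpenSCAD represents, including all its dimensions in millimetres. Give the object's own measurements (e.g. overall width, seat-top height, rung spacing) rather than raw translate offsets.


A straight ladder. Two 32×31 mm vertical rails, 2405 mm tall, stand 456 mm apart (outside-to-outside) with their front faces coplanar on the −y side. 8 rungs, each 31 mm deep and 33 mm tall, span between the inner faces of the rails, front faces flush with the rails. The lowest rung's underside is at z = 216 mm and rungs are spaced 282 mm apart (underside to underside).


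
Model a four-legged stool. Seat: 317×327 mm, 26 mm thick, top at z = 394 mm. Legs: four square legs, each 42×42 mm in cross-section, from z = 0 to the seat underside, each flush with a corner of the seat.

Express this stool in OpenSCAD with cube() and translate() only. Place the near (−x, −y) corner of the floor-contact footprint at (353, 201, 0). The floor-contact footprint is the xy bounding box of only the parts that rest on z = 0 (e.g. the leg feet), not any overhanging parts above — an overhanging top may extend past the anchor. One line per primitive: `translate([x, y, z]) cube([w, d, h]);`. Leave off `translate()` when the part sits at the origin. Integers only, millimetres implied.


// leg_h = 394 - 26 = 368
translate([353, 201, 368]) cube([317, 327, 26]);
translate([353, 201, 0]) cube([42, 42, 368]);
translate([628, 201, 0]) cube([42, 42, 368]);
translate([353, 486, 0]) cube([42, 42, 368]);
translate([628, 486, 0]) cube([42, 42, 368]);


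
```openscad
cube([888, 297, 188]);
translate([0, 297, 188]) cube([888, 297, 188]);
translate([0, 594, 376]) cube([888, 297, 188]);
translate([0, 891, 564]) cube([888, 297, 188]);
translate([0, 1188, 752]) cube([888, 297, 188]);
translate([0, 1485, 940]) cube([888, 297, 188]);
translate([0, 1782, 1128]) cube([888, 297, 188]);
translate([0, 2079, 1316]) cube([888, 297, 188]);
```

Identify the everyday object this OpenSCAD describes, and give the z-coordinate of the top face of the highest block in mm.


A staircase. The total rise is 1504 mm.

8 identical blocks, each offset up and back from the previous — a staircase. Each step is 188 mm tall and there are 8 of them, so the total rise is 8 × 188 = 1504 mm.


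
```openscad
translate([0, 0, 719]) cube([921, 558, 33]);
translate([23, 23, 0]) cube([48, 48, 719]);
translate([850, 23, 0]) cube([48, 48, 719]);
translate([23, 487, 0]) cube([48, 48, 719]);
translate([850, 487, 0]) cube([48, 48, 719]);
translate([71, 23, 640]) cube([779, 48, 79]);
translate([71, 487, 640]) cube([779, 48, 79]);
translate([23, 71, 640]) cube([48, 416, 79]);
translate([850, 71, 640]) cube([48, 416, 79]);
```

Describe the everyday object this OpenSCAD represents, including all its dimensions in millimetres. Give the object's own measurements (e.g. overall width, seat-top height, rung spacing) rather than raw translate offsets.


A table: top 921 mm (x) × 558 mm (y), 33 mm thick, upper face at z = 752 mm, on four 48×48 mm square legs, each inset 23 mm from the nearest pair of top edges from z = 0 to the bottom of the top. Four apron rails, 48 mm thick and 79 mm tall, run between adjacent legs with their top edges flush with the underside of the top and their outer faces flush with the legs' outer faces.


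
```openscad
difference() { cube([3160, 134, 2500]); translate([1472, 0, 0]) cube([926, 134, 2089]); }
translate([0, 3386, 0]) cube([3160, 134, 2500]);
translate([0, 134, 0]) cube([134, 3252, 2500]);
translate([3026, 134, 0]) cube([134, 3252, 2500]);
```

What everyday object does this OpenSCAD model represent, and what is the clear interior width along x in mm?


A single room. The interior width is 2892 mm.

Four walls enclosing a rectangle with a door in the front wall — a room. Outside width 3160 minus two 134 mm walls gives 2892 mm.


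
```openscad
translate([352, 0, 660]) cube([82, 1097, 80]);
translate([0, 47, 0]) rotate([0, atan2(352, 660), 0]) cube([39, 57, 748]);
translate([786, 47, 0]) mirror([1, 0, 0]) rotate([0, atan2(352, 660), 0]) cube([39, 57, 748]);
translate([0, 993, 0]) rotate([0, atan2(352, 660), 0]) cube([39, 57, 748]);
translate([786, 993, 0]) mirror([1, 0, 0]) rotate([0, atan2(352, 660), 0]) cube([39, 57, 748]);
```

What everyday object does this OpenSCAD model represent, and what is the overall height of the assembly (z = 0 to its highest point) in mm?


A sawhorse. The overall height is 740 mm.

A beam across two mirrored pairs of raked legs — a sawhorse. The beam's underside is at z = 660 (matching the legs' vertical rise in atan2(352, 660)) and the beam is 80 mm tall, so its top is at 660 + 80 = 740 mm. The raked legs top out at the beam's underside, so that is the highest point.


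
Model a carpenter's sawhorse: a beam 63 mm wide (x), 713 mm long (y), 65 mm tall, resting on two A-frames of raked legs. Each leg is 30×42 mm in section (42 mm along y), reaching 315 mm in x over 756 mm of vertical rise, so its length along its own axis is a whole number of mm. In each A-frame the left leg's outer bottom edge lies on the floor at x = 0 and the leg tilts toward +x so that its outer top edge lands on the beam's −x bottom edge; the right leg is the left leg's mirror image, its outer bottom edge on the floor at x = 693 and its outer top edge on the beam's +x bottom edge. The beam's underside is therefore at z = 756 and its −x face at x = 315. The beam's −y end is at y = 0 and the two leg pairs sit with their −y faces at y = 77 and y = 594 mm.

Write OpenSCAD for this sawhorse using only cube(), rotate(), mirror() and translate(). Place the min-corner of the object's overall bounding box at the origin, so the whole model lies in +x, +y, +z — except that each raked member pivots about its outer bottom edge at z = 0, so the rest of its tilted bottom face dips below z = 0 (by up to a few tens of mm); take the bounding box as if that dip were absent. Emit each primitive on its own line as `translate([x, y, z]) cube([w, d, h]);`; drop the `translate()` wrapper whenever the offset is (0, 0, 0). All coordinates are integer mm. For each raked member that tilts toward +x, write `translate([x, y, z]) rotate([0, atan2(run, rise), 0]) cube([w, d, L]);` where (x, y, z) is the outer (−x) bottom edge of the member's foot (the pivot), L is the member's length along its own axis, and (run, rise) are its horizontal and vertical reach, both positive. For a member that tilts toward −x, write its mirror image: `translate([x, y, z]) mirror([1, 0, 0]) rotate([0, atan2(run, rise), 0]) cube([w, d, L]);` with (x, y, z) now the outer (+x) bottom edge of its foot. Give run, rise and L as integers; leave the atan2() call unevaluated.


translate([315, 0, 756]) cube([63, 713, 65]);
translate([0, 77, 0]) rotate([0, atan2(315, 756), 0]) cube([30, 42, 819]);
translate([693, 77, 0]) mirror([1, 0, 0]) rotate([0, atan2(315, 756), 0]) cube([30, 42, 819]);
translate([0, 594, 0]) rotate([0, atan2(315, 756), 0]) cube([30, 42, 819]);
translate([693, 594, 0]) mirror([1, 0, 0]) rotate([0, atan2(315, 756), 0]) cube([30, 42, 819]);


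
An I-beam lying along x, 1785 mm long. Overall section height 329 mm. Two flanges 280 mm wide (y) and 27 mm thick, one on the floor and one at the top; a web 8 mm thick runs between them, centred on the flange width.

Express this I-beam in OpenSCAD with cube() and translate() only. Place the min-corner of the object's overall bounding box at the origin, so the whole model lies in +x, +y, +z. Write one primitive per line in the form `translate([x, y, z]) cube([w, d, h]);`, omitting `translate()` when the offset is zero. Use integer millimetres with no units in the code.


cube([1785, 280, 27]);
translate([0, 136, 27]) cube([1785, 8, 275]);
translate([0, 0, 302]) cube([1785, 280, 27]);
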